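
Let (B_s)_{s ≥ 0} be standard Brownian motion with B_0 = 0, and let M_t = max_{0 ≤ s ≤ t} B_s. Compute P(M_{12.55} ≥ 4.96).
P(M_{12.55} ≥ 4.96) = 2·P(B_{12.55} ≥ 4.96) = 2(1 − Φ(4.96/√12.55)) ≈ 0.1615

By the reflection principle for Brownian motion, P(M_t ≥ a) = 2 · P(B_t ≥ a) for a ≥ 0. Since B_t ~ N(0, t), P(B_t ≥ 4.96) = 1 − Φ(4.96/√t) = 1 − Φ(4.96/√12.55) = 1 − Φ(1.4001). So
  P(M_{12.55} ≥ 4.96) = 2(1 − Φ(1.4001)) ≈ 0.1615.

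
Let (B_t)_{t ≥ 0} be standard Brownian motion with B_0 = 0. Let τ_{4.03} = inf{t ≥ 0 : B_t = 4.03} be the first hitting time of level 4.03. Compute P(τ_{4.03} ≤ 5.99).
P(τ_{4.03} ≤ 5.99) = 2(1 − Φ(4.03/√5.99)) = 2(1 − Φ(1.6466)) ≈ 0.0996

By the reflection principle for standard BM, P(τ_b ≤ t) = 2 · P(B_t ≥ b). Since B_t ~ N(0, t), P(B_t ≥ 4.03) = 1 − Φ(4.03/√t) = 1 − Φ(4.03/√5.99) = 1 − Φ(1.6466) ≈ 0.04982. Doubling: P(τ_{4.03} ≤ 5.99) ≈ 2 · 0.04982 = 0.09964 ≈ 0.0996.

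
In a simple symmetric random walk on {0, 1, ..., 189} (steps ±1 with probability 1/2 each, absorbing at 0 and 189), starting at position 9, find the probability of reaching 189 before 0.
P(hit 189 before 0) = 9/189 = 1/21

Let u_k = P(hit 189 before 0 | start at k). Then u_0 = 0, u_189 = 1, and u_k = u_{k-1}/2 + u_{k+1}/2 for 1 ≤ k ≤ 188. This harmonic recurrence is solved by u_k = k/189, giving u_9 = 9/189 = 1/21.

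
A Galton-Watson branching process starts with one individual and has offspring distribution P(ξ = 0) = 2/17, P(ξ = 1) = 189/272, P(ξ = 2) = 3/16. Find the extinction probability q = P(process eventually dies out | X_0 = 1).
q = 32/51

The pgf is f(s) = 2/17 + 189/272·s + 3/16·s². The extinction probability q is the smallest fixed point of f in [0, 1]. Setting s = f(s):
  3/16·s² + (189/272 − 1)·s + 2/17 = 0
  3/16·s² − (2/17 + 3/16)·s + 2/17 = 0
which factors as (s − 1)·(3/16·s − 2/17) = 0, giving roots s = 1 and s = (2/17)/(3/16) = 32/51.
Mean offspring μ = 189/272 + 2·3/16 = 291/272 > 1 (supercritical), so q < 1. The extinction probability is the smaller root: q = (2/17)/(3/16) = 32/51.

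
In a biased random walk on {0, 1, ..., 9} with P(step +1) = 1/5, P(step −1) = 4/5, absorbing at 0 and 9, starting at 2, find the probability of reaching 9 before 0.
P(hit 9 before 0) = (1 − (4)^2) / (1 − (4)^9) = 5/87381

Let u_k denote P(reach 9 before 0 | start at k). Boundary: u_0 = 0, u_9 = 1. Recurrence: u_k = 1/5·u_{k+1} + 4/5·u_{k-1} for 1 ≤ k ≤ 8. Try u_k = A + B·r^k with r = q/p = (4/5)/(1/5) = 4. Substitution satisfies the recurrence; boundary conditions give:
  u_k = (1 − r^k) / (1 − r^N) = (1 − (4)^2) / (1 − (4)^9) = 5/87381.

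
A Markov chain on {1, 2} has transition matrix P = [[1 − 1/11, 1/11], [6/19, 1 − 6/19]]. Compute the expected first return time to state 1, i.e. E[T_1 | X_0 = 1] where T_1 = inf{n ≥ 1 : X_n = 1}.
E[T_1 | X_0 = 1] = 1/π_1 = 85/66

For an irreducible recurrent Markov chain with stationary distribution π, E[T_i | X_0 = i] = 1/π_i (Kac's formula). Here π_1 = (6/19)/(1/11 + 6/19) = (6/19)/(85/209) = 66/85, so E[T_1 | X_0 = 1] = 1/π_1 = (1/11 + 6/19)/(6/19) = (85/209)/(6/19) = 85/66.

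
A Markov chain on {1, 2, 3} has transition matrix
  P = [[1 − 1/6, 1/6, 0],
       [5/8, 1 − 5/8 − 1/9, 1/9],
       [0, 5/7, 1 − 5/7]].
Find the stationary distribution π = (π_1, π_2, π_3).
π = (675/883, 180/883, 28/883)

This is a birth-death chain on three states, which satisfies detailed balance: π_1 · P_{12} = π_2 · P_{21} and π_2 · P_{23} = π_3 · P_{32}.
From π_1 · 1/6 = π_2 · 5/8: π_2/π_1 = (1/6)/(5/8) = 4/15.
From π_2 · 1/9 = π_3 · 5/7: π_3/π_2 = (1/9)/(5/7) = 7/45.
Take π_1 proportional to 1; then unnormalized π = (1, 4/15, 28/675). Normalize by dividing by the sum 883/675:
  π = (675/883, 180/883, 28/883).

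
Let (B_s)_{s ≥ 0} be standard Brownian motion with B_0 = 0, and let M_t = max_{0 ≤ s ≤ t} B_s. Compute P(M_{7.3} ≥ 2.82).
P(M_{7.3} ≥ 2.82) = 2·P(B_{7.3} ≥ 2.82) = 2(1 − Φ(2.82/√7.3)) ≈ 0.2966

By the reflection principle for Brownian motion, P(M_t ≥ a) = 2 · P(B_t ≥ a) for a ≥ 0. Since B_t ~ N(0, t), P(B_t ≥ 2.82) = 1 − Φ(2.82/√t) = 1 − Φ(2.82/√7.3) = 1 − Φ(1.0437). So
  P(M_{7.3} ≥ 2.82) = 2(1 − Φ(1.0437)) ≈ 0.2966.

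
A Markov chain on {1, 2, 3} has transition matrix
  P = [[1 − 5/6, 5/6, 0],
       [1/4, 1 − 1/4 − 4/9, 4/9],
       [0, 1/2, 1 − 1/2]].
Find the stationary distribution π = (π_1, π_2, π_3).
π = (27/197, 90/197, 80/197)

This is a birth-death chain on three states, which satisfies detailed balance: π_1 · P_{12} = π_2 · P_{21} and π_2 · P_{23} = π_3 · P_{32}.
From π_1 · 5/6 = π_2 · 1/4: π_2/π_1 = (5/6)/(1/4) = 10/3.
From π_2 · 4/9 = π_3 · 1/2: π_3/π_2 = (4/9)/(1/2) = 8/9.
Take π_1 proportional to 1; then unnormalized π = (1, 10/3, 80/27). Normalize by dividing by the sum 197/27:
  π = (27/197, 90/197, 80/197).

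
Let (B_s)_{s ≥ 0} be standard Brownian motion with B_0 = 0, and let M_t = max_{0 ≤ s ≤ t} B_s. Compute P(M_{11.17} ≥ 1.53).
P(M_{11.17} ≥ 1.53) = 2·P(B_{11.17} ≥ 1.53) = 2(1 − Φ(1.53/√11.17)) ≈ 0.6471

By the reflection principle for Brownian motion, P(M_t ≥ a) = 2 · P(B_t ≥ a) for a ≥ 0. Since B_t ~ N(0, t), P(B_t ≥ 1.53) = 1 − Φ(1.53/√t) = 1 − Φ(1.53/√11.17) = 1 − Φ(0.4578). So
  P(M_{11.17} ≥ 1.53) = 2(1 − Φ(0.4578)) ≈ 0.6471.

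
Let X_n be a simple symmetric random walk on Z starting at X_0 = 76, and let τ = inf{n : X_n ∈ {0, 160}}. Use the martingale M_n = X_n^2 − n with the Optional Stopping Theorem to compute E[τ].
E[τ] = 6384

M_n = X_n^2 − n is a martingale (since E[X_{n+1}^2 | F_n] = X_n^2 + 1). By OST (τ has finite mean in a bounded region), E[M_τ] = E[M_0] = X_0^2 − 0 = 76^2 = 5776. Also E[M_τ] = E[X_τ^2] − E[τ]. The walk exits at 0 or 160, with P(hit 160 first) = 76/160, so E[X_τ^2] = 160^2 · 76/160 + 0 = 12160. Thus E[τ] = E[X_τ^2] − E[M_τ] = 12160 − 5776 = 6384 = 76(160 − 76) = 6384.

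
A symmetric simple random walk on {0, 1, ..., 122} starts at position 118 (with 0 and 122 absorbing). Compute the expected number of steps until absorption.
E[τ | X_0 = 118] = 472

Let v_k = E[τ | X_0 = k]. Boundary: v_0 = v_122 = 0. Recurrence: v_k = 1 + (v_{k-1} + v_{k+1})/2 for 1 ≤ k ≤ 121. The particular solution to v_k − (v_{k-1} + v_{k+1})/2 = 1 is v_k = −k^2. Adding homogeneous solution A + B k and matching boundaries gives v_k = k (122 − k). Substituting k = 118: v_118 = 118 · 4 = 472.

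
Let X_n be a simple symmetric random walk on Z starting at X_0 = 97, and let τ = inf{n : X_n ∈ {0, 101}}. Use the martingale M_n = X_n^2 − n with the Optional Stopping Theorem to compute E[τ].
E[τ] = 388

M_n = X_n^2 − n is a martingale (since E[X_{n+1}^2 | F_n] = X_n^2 + 1). By OST (τ has finite mean in a bounded region), E[M_τ] = E[M_0] = X_0^2 − 0 = 97^2 = 9409. Also E[M_τ] = E[X_τ^2] − E[τ]. The walk exits at 0 or 101, with P(hit 101 first) = 97/101, so E[X_τ^2] = 101^2 · 97/101 + 0 = 9797. Thus E[τ] = E[X_τ^2] − E[M_τ] = 9797 − 9409 = 388 = 97(101 − 97) = 388.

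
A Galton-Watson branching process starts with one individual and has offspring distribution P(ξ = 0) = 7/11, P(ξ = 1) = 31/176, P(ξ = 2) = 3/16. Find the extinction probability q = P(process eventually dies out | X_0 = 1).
q = 1

Mean offspring μ = 0·7/11 + 1·31/176 + 2·3/16 = 97/176 ≤ 1. For μ ≤ 1 with offspring not concentrated at 1, the Galton-Watson process goes extinct almost surely, so q = 1.
(Algebraic check: The pgf is f(s) = 7/11 + 31/176·s + 3/16·s². The extinction probability q is the smallest fixed point of f in [0, 1]. Setting s = f(s):
  3/16·s² + (31/176 − 1)·s + 7/11 = 0
  3/16·s² − (7/11 + 3/16)·s + 7/11 = 0
which factors as (s − 1)·(3/16·s − 7/11) = 0, giving roots s = 1 and s = (7/11)/(3/16) = 112/33. Since 112/33 ≥ 1, the smallest root in [0, 1] is s = 1.)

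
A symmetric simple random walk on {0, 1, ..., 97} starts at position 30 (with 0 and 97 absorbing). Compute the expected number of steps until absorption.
E[τ | X_0 = 30] = 2010

Let v_k = E[τ | X_0 = k]. Boundary: v_0 = v_97 = 0. Recurrence: v_k = 1 + (v_{k-1} + v_{k+1})/2 for 1 ≤ k ≤ 96. The particular solution to v_k − (v_{k-1} + v_{k+1})/2 = 1 is v_k = −k^2. Adding homogeneous solution A + B k and matching boundaries gives v_k = k (97 − k). Substituting k = 30: v_30 = 30 · 67 = 2010.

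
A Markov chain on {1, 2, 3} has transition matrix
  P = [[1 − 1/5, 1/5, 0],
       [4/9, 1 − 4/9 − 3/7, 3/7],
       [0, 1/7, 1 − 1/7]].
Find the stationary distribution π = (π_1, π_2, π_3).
π = (5/14, 9/56, 27/56)

This is a birth-death chain on three states, which satisfies detailed balance: π_1 · P_{12} = π_2 · P_{21} and π_2 · P_{23} = π_3 · P_{32}.
From π_1 · 1/5 = π_2 · 4/9: π_2/π_1 = (1/5)/(4/9) = 9/20.
From π_2 · 3/7 = π_3 · 1/7: π_3/π_2 = (3/7)/(1/7) = 3.
Take π_1 proportional to 1; then unnormalized π = (1, 9/20, 27/20). Normalize by dividing by the sum 14/5:
  π = (5/14, 9/56, 27/56).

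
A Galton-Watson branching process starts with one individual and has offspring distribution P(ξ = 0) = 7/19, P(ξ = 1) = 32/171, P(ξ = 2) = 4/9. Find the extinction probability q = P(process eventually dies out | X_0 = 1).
q = 63/76

The pgf is f(s) = 7/19 + 32/171·s + 4/9·s². The extinction probability q is the smallest fixed point of f in [0, 1]. Setting s = f(s):
  4/9·s² + (32/171 − 1)·s + 7/19 = 0
  4/9·s² − (7/19 + 4/9)·s + 7/19 = 0
which factors as (s − 1)·(4/9·s − 7/19) = 0, giving roots s = 1 and s = (7/19)/(4/9) = 63/76.
Mean offspring μ = 32/171 + 2·4/9 = 184/171 > 1 (supercritical), so q < 1. The extinction probability is the smaller root: q = (7/19)/(4/9) = 63/76.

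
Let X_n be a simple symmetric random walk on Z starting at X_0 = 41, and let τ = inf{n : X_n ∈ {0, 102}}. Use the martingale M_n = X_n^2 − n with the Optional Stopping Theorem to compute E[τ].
E[τ] = 2501

M_n = X_n^2 − n is a martingale (since E[X_{n+1}^2 | F_n] = X_n^2 + 1). By OST (τ has finite mean in a bounded region), E[M_τ] = E[M_0] = X_0^2 − 0 = 41^2 = 1681. Also E[M_τ] = E[X_τ^2] − E[τ]. The walk exits at 0 or 102, with P(hit 102 first) = 41/102, so E[X_τ^2] = 102^2 · 41/102 + 0 = 4182. Thus E[τ] = E[X_τ^2] − E[M_τ] = 4182 − 1681 = 2501 = 41(102 − 41) = 2501.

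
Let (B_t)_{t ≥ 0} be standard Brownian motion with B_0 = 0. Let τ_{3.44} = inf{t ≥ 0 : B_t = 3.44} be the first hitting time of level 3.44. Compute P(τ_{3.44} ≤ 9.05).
P(τ_{3.44} ≤ 9.05) = 2(1 − Φ(3.44/√9.05)) = 2(1 − Φ(1.1435)) ≈ 0.2528

By the reflection principle for standard BM, P(τ_b ≤ t) = 2 · P(B_t ≥ b). Since B_t ~ N(0, t), P(B_t ≥ 3.44) = 1 − Φ(3.44/√t) = 1 − Φ(3.44/√9.05) = 1 − Φ(1.1435) ≈ 0.12642. Doubling: P(τ_{3.44} ≤ 9.05) ≈ 2 · 0.12642 = 0.25284 ≈ 0.2528.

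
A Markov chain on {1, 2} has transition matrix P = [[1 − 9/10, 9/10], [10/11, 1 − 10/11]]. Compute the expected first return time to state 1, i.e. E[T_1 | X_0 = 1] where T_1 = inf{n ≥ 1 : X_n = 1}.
E[T_1 | X_0 = 1] = 1/π_1 = 199/100

For an irreducible recurrent Markov chain with stationary distribution π, E[T_i | X_0 = i] = 1/π_i (Kac's formula). Here π_1 = (10/11)/(9/10 + 10/11) = (10/11)/(199/110) = 100/199, so E[T_1 | X_0 = 1] = 1/π_1 = (9/10 + 10/11)/(10/11) = (199/110)/(10/11) = 199/100.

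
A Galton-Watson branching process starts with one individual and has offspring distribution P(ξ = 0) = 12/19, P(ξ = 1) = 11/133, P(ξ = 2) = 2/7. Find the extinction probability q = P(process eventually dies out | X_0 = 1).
q = 1

Mean offspring μ = 0·12/19 + 1·11/133 + 2·2/7 = 87/133 ≤ 1. For μ ≤ 1 with offspring not concentrated at 1, the Galton-Watson process goes extinct almost surely, so q = 1.
(Algebraic check: The pgf is f(s) = 12/19 + 11/133·s + 2/7·s². The extinction probability q is the smallest fixed point of f in [0, 1]. Setting s = f(s):
  2/7·s² + (11/133 − 1)·s + 12/19 = 0
  2/7·s² − (12/19 + 2/7)·s + 12/19 = 0
which factors as (s − 1)·(2/7·s − 12/19) = 0, giving roots s = 1 and s = (12/19)/(2/7) = 42/19. Since 42/19 ≥ 1, the smallest root in [0, 1] is s = 1.)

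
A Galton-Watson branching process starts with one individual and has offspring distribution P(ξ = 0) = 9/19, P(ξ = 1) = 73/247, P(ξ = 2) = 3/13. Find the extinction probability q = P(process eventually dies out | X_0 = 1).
q = 1

Mean offspring μ = 0·9/19 + 1·73/247 + 2·3/13 = 187/247 ≤ 1. For μ ≤ 1 with offspring not concentrated at 1, the Galton-Watson process goes extinct almost surely, so q = 1.
(Algebraic check: The pgf is f(s) = 9/19 + 73/247·s + 3/13·s². The extinction probability q is the smallest fixed point of f in [0, 1]. Setting s = f(s):
  3/13·s² + (73/247 − 1)·s + 9/19 = 0
  3/13·s² − (9/19 + 3/13)·s + 9/19 = 0
which factors as (s − 1)·(3/13·s − 9/19) = 0, giving roots s = 1 and s = (9/19)/(3/13) = 39/19. Since 39/19 ≥ 1, the smallest root in [0, 1] is s = 1.)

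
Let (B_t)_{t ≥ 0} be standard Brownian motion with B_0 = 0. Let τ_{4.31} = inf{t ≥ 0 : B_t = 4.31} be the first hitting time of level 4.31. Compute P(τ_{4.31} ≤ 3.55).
P(τ_{4.31} ≤ 3.55) = 2(1 − Φ(4.31/√3.55)) = 2(1 − Φ(2.2875)) ≈ 0.0222

By the reflection principle for standard BM, P(τ_b ≤ t) = 2 · P(B_t ≥ b). Since B_t ~ N(0, t), P(B_t ≥ 4.31) = 1 − Φ(4.31/√t) = 1 − Φ(4.31/√3.55) = 1 − Φ(2.2875) ≈ 0.01108. Doubling: P(τ_{4.31} ≤ 3.55) ≈ 2 · 0.01108 = 0.02216 ≈ 0.0222.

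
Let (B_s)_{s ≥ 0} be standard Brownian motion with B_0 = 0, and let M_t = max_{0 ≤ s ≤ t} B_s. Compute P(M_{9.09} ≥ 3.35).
P(M_{9.09} ≥ 3.35) = 2·P(B_{9.09} ≥ 3.35) = 2(1 − Φ(3.35/√9.09)) ≈ 0.2665

By the reflection principle for Brownian motion, P(M_t ≥ a) = 2 · P(B_t ≥ a) for a ≥ 0. Since B_t ~ N(0, t), P(B_t ≥ 3.35) = 1 − Φ(3.35/√t) = 1 − Φ(3.35/√9.09) = 1 − Φ(1.1111). So
  P(M_{9.09} ≥ 3.35) = 2(1 − Φ(1.1111)) ≈ 0.2665.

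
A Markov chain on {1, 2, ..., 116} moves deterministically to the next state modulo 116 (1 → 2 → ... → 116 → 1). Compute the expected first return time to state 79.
E[T_79 | X_0 = 79] = 116

The chain cycles deterministically, so starting at state 79 it returns in exactly 116 steps. Equivalently, the stationary distribution is uniform π_j = 1/116 for every state j, so by Kac's formula E[T_79] = 1/π_79 = 116.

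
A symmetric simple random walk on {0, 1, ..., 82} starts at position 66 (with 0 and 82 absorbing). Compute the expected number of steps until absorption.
E[τ | X_0 = 66] = 1056

Let v_k = E[τ | X_0 = k]. Boundary: v_0 = v_82 = 0. Recurrence: v_k = 1 + (v_{k-1} + v_{k+1})/2 for 1 ≤ k ≤ 81. The particular solution to v_k − (v_{k-1} + v_{k+1})/2 = 1 is v_k = −k^2. Adding homogeneous solution A + B k and matching boundaries gives v_k = k (82 − k). Substituting k = 66: v_66 = 66 · 16 = 1056.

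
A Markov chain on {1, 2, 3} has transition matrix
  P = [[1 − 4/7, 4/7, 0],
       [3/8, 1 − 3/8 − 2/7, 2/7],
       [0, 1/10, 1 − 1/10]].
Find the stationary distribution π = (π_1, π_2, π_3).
π = (49/337, 224/1011, 640/1011)

This is a birth-death chain on three states, which satisfies detailed balance: π_1 · P_{12} = π_2 · P_{21} and π_2 · P_{23} = π_3 · P_{32}.
From π_1 · 4/7 = π_2 · 3/8: π_2/π_1 = (4/7)/(3/8) = 32/21.
From π_2 · 2/7 = π_3 · 1/10: π_3/π_2 = (2/7)/(1/10) = 20/7.
Take π_1 proportional to 1; then unnormalized π = (1, 32/21, 640/147). Normalize by dividing by the sum 337/49:
  π = (49/337, 224/1011, 640/1011).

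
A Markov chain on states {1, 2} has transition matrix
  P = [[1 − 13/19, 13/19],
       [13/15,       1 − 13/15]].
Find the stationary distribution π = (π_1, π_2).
π_1 = 19/34, π_2 = 15/34

Solve πP = π with π_1 + π_2 = 1. From πP = π: π_1 · (1 − 13/19) + π_2 · 13/15 = π_1 ⇒ π_2 · 13/15 = π_1 · 13/19 ⇒ π_2/π_1 = (13/19)/(13/15) = 15/19. Together with π_1 + π_2 = 1:
  π_1 = (13/15)/(13/19 + 13/15) = (13/15)/(442/285) = 19/34,
  π_2 = (13/19)/(13/19 + 13/15) = (13/19)/(442/285) = 15/34.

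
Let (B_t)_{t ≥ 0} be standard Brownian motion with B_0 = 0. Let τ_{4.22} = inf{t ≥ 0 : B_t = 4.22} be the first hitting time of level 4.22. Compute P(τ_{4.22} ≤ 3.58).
P(τ_{4.22} ≤ 3.58) = 2(1 − Φ(4.22/√3.58)) = 2(1 − Φ(2.2303)) ≈ 0.0257

By the reflection principle for standard BM, P(τ_b ≤ t) = 2 · P(B_t ≥ b). Since B_t ~ N(0, t), P(B_t ≥ 4.22) = 1 − Φ(4.22/√t) = 1 − Φ(4.22/√3.58) = 1 − Φ(2.2303) ≈ 0.01286. Doubling: P(τ_{4.22} ≤ 3.58) ≈ 2 · 0.01286 = 0.02572 ≈ 0.0257.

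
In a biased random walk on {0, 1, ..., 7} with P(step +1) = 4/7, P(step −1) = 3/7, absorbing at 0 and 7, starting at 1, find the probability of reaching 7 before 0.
P(hit 7 before 0) = (1 − (3/4)^1) / (1 − (3/4)^7) = 4096/14197

Let u_k denote P(reach 7 before 0 | start at k). Boundary: u_0 = 0, u_7 = 1. Recurrence: u_k = 4/7·u_{k+1} + 3/7·u_{k-1} for 1 ≤ k ≤ 6. Try u_k = A + B·r^k with r = q/p = (3/7)/(4/7) = 3/4. Substitution satisfies the recurrence; boundary conditions give:
  u_k = (1 − r^k) / (1 − r^N) = (1 − (3/4)^1) / (1 − (3/4)^7) = 4096/14197.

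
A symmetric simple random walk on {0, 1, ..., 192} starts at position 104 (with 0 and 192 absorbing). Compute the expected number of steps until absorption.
E[τ | X_0 = 104] = 9152

Let v_k = E[τ | X_0 = k]. Boundary: v_0 = v_192 = 0. Recurrence: v_k = 1 + (v_{k-1} + v_{k+1})/2 for 1 ≤ k ≤ 191. The particular solution to v_k − (v_{k-1} + v_{k+1})/2 = 1 is v_k = −k^2. Adding homogeneous solution A + B k and matching boundaries gives v_k = k (192 − k). Substituting k = 104: v_104 = 104 · 88 = 9152.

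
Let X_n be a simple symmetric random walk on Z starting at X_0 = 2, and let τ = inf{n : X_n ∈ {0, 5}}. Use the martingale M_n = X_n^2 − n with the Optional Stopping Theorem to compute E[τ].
E[τ] = 6

M_n = X_n^2 − n is a martingale (since E[X_{n+1}^2 | F_n] = X_n^2 + 1). By OST (τ has finite mean in a bounded region), E[M_τ] = E[M_0] = X_0^2 − 0 = 2^2 = 4. Also E[M_τ] = E[X_τ^2] − E[τ]. The walk exits at 0 or 5, with P(hit 5 first) = 2/5, so E[X_τ^2] = 5^2 · 2/5 + 0 = 10. Thus E[τ] = E[X_τ^2] − E[M_τ] = 10 − 4 = 6 = 2(5 − 2) = 6.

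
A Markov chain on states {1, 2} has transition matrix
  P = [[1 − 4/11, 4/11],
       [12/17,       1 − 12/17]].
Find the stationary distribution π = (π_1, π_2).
π_1 = 33/50, π_2 = 17/50

Solve πP = π with π_1 + π_2 = 1. From πP = π: π_1 · (1 − 4/11) + π_2 · 12/17 = π_1 ⇒ π_2 · 12/17 = π_1 · 4/11 ⇒ π_2/π_1 = (4/11)/(12/17) = 17/33. Together with π_1 + π_2 = 1:
  π_1 = (12/17)/(4/11 + 12/17) = (12/17)/(200/187) = 33/50,
  π_2 = (4/11)/(4/11 + 12/17) = (4/11)/(200/187) = 17/50.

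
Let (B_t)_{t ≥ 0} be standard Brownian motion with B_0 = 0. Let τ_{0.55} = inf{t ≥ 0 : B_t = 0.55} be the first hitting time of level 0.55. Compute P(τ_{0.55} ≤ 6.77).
P(τ_{0.55} ≤ 6.77) = 2(1 − Φ(0.55/√6.77)) = 2(1 − Φ(0.2114)) ≈ 0.8326

By the reflection principle for standard BM, P(τ_b ≤ t) = 2 · P(B_t ≥ b). Since B_t ~ N(0, t), P(B_t ≥ 0.55) = 1 − Φ(0.55/√t) = 1 − Φ(0.55/√6.77) = 1 − Φ(0.2114) ≈ 0.41629. Doubling: P(τ_{0.55} ≤ 6.77) ≈ 2 · 0.41629 = 0.83258 ≈ 0.8326.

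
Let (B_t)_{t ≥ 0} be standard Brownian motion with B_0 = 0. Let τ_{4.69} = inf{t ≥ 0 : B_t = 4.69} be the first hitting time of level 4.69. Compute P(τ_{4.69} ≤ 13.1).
P(τ_{4.69} ≤ 13.1) = 2(1 − Φ(4.69/√13.1)) = 2(1 − Φ(1.2958)) ≈ 0.1950

By the reflection principle for standard BM, P(τ_b ≤ t) = 2 · P(B_t ≥ b). Since B_t ~ N(0, t), P(B_t ≥ 4.69) = 1 − Φ(4.69/√t) = 1 − Φ(4.69/√13.1) = 1 − Φ(1.2958) ≈ 0.09752. Doubling: P(τ_{4.69} ≤ 13.1) ≈ 2 · 0.09752 = 0.19504 ≈ 0.1950.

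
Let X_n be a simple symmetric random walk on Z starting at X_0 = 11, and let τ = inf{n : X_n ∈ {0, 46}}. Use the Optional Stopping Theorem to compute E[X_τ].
E[X_τ] = 11

X_n is a martingale and τ is a bounded-mean stopping time (indeed τ is finite a.s. with bounded expectation since the walk is in a bounded region). By the OST, E[X_τ] = E[X_0] = 11. Equivalently: E[X_τ] = 46 · P(hit 46 first) + 0 · P(hit 0 first) = 46 · (11/46) = 11.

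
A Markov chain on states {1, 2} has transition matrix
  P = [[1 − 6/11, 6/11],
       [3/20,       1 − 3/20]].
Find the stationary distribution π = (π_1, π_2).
π_1 = 11/51, π_2 = 40/51

Solve πP = π with π_1 + π_2 = 1. From πP = π: π_1 · (1 − 6/11) + π_2 · 3/20 = π_1 ⇒ π_2 · 3/20 = π_1 · 6/11 ⇒ π_2/π_1 = (6/11)/(3/20) = 40/11. Together with π_1 + π_2 = 1:
  π_1 = (3/20)/(6/11 + 3/20) = (3/20)/(153/220) = 11/51,
  π_2 = (6/11)/(6/11 + 3/20) = (6/11)/(153/220) = 40/51.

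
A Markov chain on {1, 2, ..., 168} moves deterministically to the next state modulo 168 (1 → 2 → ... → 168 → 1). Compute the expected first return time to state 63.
E[T_63 | X_0 = 63] = 168

The chain cycles deterministically, so starting at state 63 it returns in exactly 168 steps. Equivalently, the stationary distribution is uniform π_j = 1/168 for every state j, so by Kac's formula E[T_63] = 1/π_63 = 168.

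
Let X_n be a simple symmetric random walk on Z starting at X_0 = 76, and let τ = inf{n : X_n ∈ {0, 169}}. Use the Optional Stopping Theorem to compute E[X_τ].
E[X_τ] = 76

X_n is a martingale and τ is a bounded-mean stopping time (indeed τ is finite a.s. with bounded expectation since the walk is in a bounded region). By the OST, E[X_τ] = E[X_0] = 76. Equivalently: E[X_τ] = 169 · P(hit 169 first) + 0 · P(hit 0 first) = 169 · (76/169) = 76.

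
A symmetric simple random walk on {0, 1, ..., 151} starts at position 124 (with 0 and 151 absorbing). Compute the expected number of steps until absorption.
E[τ | X_0 = 124] = 3348

Let v_k = E[τ | X_0 = k]. Boundary: v_0 = v_151 = 0. Recurrence: v_k = 1 + (v_{k-1} + v_{k+1})/2 for 1 ≤ k ≤ 150. The particular solution to v_k − (v_{k-1} + v_{k+1})/2 = 1 is v_k = −k^2. Adding homogeneous solution A + B k and matching boundaries gives v_k = k (151 − k). Substituting k = 124: v_124 = 124 · 27 = 3348.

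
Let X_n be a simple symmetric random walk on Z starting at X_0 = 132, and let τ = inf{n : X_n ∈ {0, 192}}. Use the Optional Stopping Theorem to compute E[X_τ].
E[X_τ] = 132

X_n is a martingale and τ is a bounded-mean stopping time (indeed τ is finite a.s. with bounded expectation since the walk is in a bounded region). By the OST, E[X_τ] = E[X_0] = 132. Equivalently: E[X_τ] = 192 · P(hit 192 first) + 0 · P(hit 0 first) = 192 · (132/192) = 132.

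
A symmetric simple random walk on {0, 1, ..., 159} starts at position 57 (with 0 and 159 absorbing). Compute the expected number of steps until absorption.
E[τ | X_0 = 57] = 5814

Let v_k = E[τ | X_0 = k]. Boundary: v_0 = v_159 = 0. Recurrence: v_k = 1 + (v_{k-1} + v_{k+1})/2 for 1 ≤ k ≤ 158. The particular solution to v_k − (v_{k-1} + v_{k+1})/2 = 1 is v_k = −k^2. Adding homogeneous solution A + B k and matching boundaries gives v_k = k (159 − k). Substituting k = 57: v_57 = 57 · 102 = 5814.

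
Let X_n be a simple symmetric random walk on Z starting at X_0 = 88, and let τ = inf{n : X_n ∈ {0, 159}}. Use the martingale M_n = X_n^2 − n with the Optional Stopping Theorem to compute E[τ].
E[τ] = 6248

M_n = X_n^2 − n is a martingale (since E[X_{n+1}^2 | F_n] = X_n^2 + 1). By OST (τ has finite mean in a bounded region), E[M_τ] = E[M_0] = X_0^2 − 0 = 88^2 = 7744. Also E[M_τ] = E[X_τ^2] − E[τ]. The walk exits at 0 or 159, with P(hit 159 first) = 88/159, so E[X_τ^2] = 159^2 · 88/159 + 0 = 13992. Thus E[τ] = E[X_τ^2] − E[M_τ] = 13992 − 7744 = 6248 = 88(159 − 88) = 6248.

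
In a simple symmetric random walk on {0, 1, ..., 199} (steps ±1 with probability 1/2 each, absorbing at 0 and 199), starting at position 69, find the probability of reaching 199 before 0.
P(hit 199 before 0) = 69/199

Let u_k = P(hit 199 before 0 | start at k). Then u_0 = 0, u_199 = 1, and u_k = u_{k-1}/2 + u_{k+1}/2 for 1 ≤ k ≤ 198. This harmonic recurrence is solved by u_k = k/199, giving u_69 = 69/199.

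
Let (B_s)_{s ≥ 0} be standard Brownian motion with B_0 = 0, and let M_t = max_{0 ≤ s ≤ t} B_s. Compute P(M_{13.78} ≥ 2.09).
P(M_{13.78} ≥ 2.09) = 2·P(B_{13.78} ≥ 2.09) = 2(1 − Φ(2.09/√13.78)) ≈ 0.5734

By the reflection principle for Brownian motion, P(M_t ≥ a) = 2 · P(B_t ≥ a) for a ≥ 0. Since B_t ~ N(0, t), P(B_t ≥ 2.09) = 1 − Φ(2.09/√t) = 1 − Φ(2.09/√13.78) = 1 − Φ(0.5630). So
  P(M_{13.78} ≥ 2.09) = 2(1 − Φ(0.5630)) ≈ 0.5734.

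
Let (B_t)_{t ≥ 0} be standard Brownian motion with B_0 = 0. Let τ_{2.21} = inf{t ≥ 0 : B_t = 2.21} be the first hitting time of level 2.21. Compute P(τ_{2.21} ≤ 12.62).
P(τ_{2.21} ≤ 12.62) = 2(1 − Φ(2.21/√12.62)) = 2(1 − Φ(0.6221)) ≈ 0.5339

By the reflection principle for standard BM, P(τ_b ≤ t) = 2 · P(B_t ≥ b). Since B_t ~ N(0, t), P(B_t ≥ 2.21) = 1 − Φ(2.21/√t) = 1 − Φ(2.21/√12.62) = 1 − Φ(0.6221) ≈ 0.26694. Doubling: P(τ_{2.21} ≤ 12.62) ≈ 2 · 0.26694 = 0.53388 ≈ 0.5339.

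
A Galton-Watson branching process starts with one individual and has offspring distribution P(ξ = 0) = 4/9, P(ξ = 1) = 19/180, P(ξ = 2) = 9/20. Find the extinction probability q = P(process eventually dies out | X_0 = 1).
q = 80/81

The pgf is f(s) = 4/9 + 19/180·s + 9/20·s². The extinction probability q is the smallest fixed point of f in [0, 1]. Setting s = f(s):
  9/20·s² + (19/180 − 1)·s + 4/9 = 0
  9/20·s² − (4/9 + 9/20)·s + 4/9 = 0
which factors as (s − 1)·(9/20·s − 4/9) = 0, giving roots s = 1 and s = (4/9)/(9/20) = 80/81.
Mean offspring μ = 19/180 + 2·9/20 = 181/180 > 1 (supercritical), so q < 1. The extinction probability is the smaller root: q = (4/9)/(9/20) = 80/81.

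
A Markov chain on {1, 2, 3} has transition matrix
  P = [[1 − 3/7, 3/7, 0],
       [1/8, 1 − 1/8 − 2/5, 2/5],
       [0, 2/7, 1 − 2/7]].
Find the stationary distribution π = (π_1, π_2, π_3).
π = (35/323, 120/323, 168/323)

This is a birth-death chain on three states, which satisfies detailed balance: π_1 · P_{12} = π_2 · P_{21} and π_2 · P_{23} = π_3 · P_{32}.
From π_1 · 3/7 = π_2 · 1/8: π_2/π_1 = (3/7)/(1/8) = 24/7.
From π_2 · 2/5 = π_3 · 2/7: π_3/π_2 = (2/5)/(2/7) = 7/5.
Take π_1 proportional to 1; then unnormalized π = (1, 24/7, 24/5). Normalize by dividing by the sum 323/35:
  π = (35/323, 120/323, 168/323).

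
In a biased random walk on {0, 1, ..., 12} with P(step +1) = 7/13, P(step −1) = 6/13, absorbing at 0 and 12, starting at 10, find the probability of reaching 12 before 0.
P(hit 12 before 0) = (1 − (6/7)^10) / (1 − (6/7)^12) = 836803429/897269605

Let u_k denote P(reach 12 before 0 | start at k). Boundary: u_0 = 0, u_12 = 1. Recurrence: u_k = 7/13·u_{k+1} + 6/13·u_{k-1} for 1 ≤ k ≤ 11. Try u_k = A + B·r^k with r = q/p = (6/13)/(7/13) = 6/7. Substitution satisfies the recurrence; boundary conditions give:
  u_k = (1 − r^k) / (1 − r^N) = (1 − (6/7)^10) / (1 − (6/7)^12) = 836803429/897269605.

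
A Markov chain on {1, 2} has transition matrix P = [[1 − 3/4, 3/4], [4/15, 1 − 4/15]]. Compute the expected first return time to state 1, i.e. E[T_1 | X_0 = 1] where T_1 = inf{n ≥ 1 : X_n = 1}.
E[T_1 | X_0 = 1] = 1/π_1 = 61/16

For an irreducible recurrent Markov chain with stationary distribution π, E[T_i | X_0 = i] = 1/π_i (Kac's formula). Here π_1 = (4/15)/(3/4 + 4/15) = (4/15)/(61/60) = 16/61, so E[T_1 | X_0 = 1] = 1/π_1 = (3/4 + 4/15)/(4/15) = (61/60)/(4/15) = 61/16.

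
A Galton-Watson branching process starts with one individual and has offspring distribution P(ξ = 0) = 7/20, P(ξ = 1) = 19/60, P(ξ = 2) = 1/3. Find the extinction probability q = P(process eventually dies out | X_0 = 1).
q = 1

Mean offspring μ = 0·7/20 + 1·19/60 + 2·1/3 = 59/60 ≤ 1. For μ ≤ 1 with offspring not concentrated at 1, the Galton-Watson process goes extinct almost surely, so q = 1.
(Algebraic check: The pgf is f(s) = 7/20 + 19/60·s + 1/3·s². The extinction probability q is the smallest fixed point of f in [0, 1]. Setting s = f(s):
  1/3·s² + (19/60 − 1)·s + 7/20 = 0
  1/3·s² − (7/20 + 1/3)·s + 7/20 = 0
which factors as (s − 1)·(1/3·s − 7/20) = 0, giving roots s = 1 and s = (7/20)/(1/3) = 21/20. Since 21/20 ≥ 1, the smallest root in [0, 1] is s = 1.)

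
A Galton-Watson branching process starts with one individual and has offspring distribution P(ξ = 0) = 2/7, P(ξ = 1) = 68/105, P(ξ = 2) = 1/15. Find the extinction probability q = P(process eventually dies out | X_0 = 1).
q = 1

Mean offspring μ = 0·2/7 + 1·68/105 + 2·1/15 = 82/105 ≤ 1. For μ ≤ 1 with offspring not concentrated at 1, the Galton-Watson process goes extinct almost surely, so q = 1.
(Algebraic check: The pgf is f(s) = 2/7 + 68/105·s + 1/15·s². The extinction probability q is the smallest fixed point of f in [0, 1]. Setting s = f(s):
  1/15·s² + (68/105 − 1)·s + 2/7 = 0
  1/15·s² − (2/7 + 1/15)·s + 2/7 = 0
which factors as (s − 1)·(1/15·s − 2/7) = 0, giving roots s = 1 and s = (2/7)/(1/15) = 30/7. Since 30/7 ≥ 1, the smallest root in [0, 1] is s = 1.)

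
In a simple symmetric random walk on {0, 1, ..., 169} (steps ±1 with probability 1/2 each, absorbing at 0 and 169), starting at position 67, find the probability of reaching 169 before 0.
P(hit 169 before 0) = 67/169

Let u_k = P(hit 169 before 0 | start at k). Then u_0 = 0, u_169 = 1, and u_k = u_{k-1}/2 + u_{k+1}/2 for 1 ≤ k ≤ 168. This harmonic recurrence is solved by u_k = k/169, giving u_67 = 67/169.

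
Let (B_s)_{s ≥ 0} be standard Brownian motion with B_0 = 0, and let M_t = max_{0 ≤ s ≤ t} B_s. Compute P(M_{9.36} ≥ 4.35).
P(M_{9.36} ≥ 4.35) = 2·P(B_{9.36} ≥ 4.35) = 2(1 − Φ(4.35/√9.36)) ≈ 0.1551

By the reflection principle for Brownian motion, P(M_t ≥ a) = 2 · P(B_t ≥ a) for a ≥ 0. Since B_t ~ N(0, t), P(B_t ≥ 4.35) = 1 − Φ(4.35/√t) = 1 − Φ(4.35/√9.36) = 1 − Φ(1.4218). So
  P(M_{9.36} ≥ 4.35) = 2(1 − Φ(1.4218)) ≈ 0.1551.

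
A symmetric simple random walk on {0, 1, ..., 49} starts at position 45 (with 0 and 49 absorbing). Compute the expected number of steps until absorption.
E[τ | X_0 = 45] = 180

Let v_k = E[τ | X_0 = k]. Boundary: v_0 = v_49 = 0. Recurrence: v_k = 1 + (v_{k-1} + v_{k+1})/2 for 1 ≤ k ≤ 48. The particular solution to v_k − (v_{k-1} + v_{k+1})/2 = 1 is v_k = −k^2. Adding homogeneous solution A + B k and matching boundaries gives v_k = k (49 − k). Substituting k = 45: v_45 = 45 · 4 = 180.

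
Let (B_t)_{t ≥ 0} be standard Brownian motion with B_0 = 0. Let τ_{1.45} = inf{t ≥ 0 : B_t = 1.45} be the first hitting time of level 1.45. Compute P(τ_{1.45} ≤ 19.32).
P(τ_{1.45} ≤ 19.32) = 2(1 − Φ(1.45/√19.32)) = 2(1 − Φ(0.3299)) ≈ 0.7415

By the reflection principle for standard BM, P(τ_b ≤ t) = 2 · P(B_t ≥ b). Since B_t ~ N(0, t), P(B_t ≥ 1.45) = 1 − Φ(1.45/√t) = 1 − Φ(1.45/√19.32) = 1 − Φ(0.3299) ≈ 0.37074. Doubling: P(τ_{1.45} ≤ 19.32) ≈ 2 · 0.37074 = 0.74148 ≈ 0.7415.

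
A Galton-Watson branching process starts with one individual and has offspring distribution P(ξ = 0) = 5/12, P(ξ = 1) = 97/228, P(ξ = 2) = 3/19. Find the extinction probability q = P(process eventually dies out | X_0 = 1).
q = 1

Mean offspring μ = 0·5/12 + 1·97/228 + 2·3/19 = 169/228 ≤ 1. For μ ≤ 1 with offspring not concentrated at 1, the Galton-Watson process goes extinct almost surely, so q = 1.
(Algebraic check: The pgf is f(s) = 5/12 + 97/228·s + 3/19·s². The extinction probability q is the smallest fixed point of f in [0, 1]. Setting s = f(s):
  3/19·s² + (97/228 − 1)·s + 5/12 = 0
  3/19·s² − (5/12 + 3/19)·s + 5/12 = 0
which factors as (s − 1)·(3/19·s − 5/12) = 0, giving roots s = 1 and s = (5/12)/(3/19) = 95/36. Since 95/36 ≥ 1, the smallest root in [0, 1] is s = 1.)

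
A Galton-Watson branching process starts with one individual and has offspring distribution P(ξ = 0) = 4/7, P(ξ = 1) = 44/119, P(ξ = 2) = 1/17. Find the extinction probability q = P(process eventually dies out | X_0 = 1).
q = 1

Mean offspring μ = 0·4/7 + 1·44/119 + 2·1/17 = 58/119 ≤ 1. For μ ≤ 1 with offspring not concentrated at 1, the Galton-Watson process goes extinct almost surely, so q = 1.
(Algebraic check: The pgf is f(s) = 4/7 + 44/119·s + 1/17·s². The extinction probability q is the smallest fixed point of f in [0, 1]. Setting s = f(s):
  1/17·s² + (44/119 − 1)·s + 4/7 = 0
  1/17·s² − (4/7 + 1/17)·s + 4/7 = 0
which factors as (s − 1)·(1/17·s − 4/7) = 0, giving roots s = 1 and s = (4/7)/(1/17) = 68/7. Since 68/7 ≥ 1, the smallest root in [0, 1] is s = 1.)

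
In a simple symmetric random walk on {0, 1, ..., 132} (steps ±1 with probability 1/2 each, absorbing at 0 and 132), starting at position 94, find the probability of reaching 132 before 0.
P(hit 132 before 0) = 94/132 = 47/66

Let u_k = P(hit 132 before 0 | start at k). Then u_0 = 0, u_132 = 1, and u_k = u_{k-1}/2 + u_{k+1}/2 for 1 ≤ k ≤ 131. This harmonic recurrence is solved by u_k = k/132, giving u_94 = 94/132 = 47/66.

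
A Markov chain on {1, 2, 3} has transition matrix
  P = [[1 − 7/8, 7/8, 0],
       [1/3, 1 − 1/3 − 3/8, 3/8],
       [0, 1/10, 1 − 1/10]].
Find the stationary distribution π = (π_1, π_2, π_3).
π = (32/431, 84/431, 315/431)

This is a birth-death chain on three states, which satisfies detailed balance: π_1 · P_{12} = π_2 · P_{21} and π_2 · P_{23} = π_3 · P_{32}.
From π_1 · 7/8 = π_2 · 1/3: π_2/π_1 = (7/8)/(1/3) = 21/8.
From π_2 · 3/8 = π_3 · 1/10: π_3/π_2 = (3/8)/(1/10) = 15/4.
Take π_1 proportional to 1; then unnormalized π = (1, 21/8, 315/32). Normalize by dividing by the sum 431/32:
  π = (32/431, 84/431, 315/431).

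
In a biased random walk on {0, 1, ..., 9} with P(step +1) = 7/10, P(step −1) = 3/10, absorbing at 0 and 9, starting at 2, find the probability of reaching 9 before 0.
P(hit 9 before 0) = (1 − (3/7)^2) / (1 − (3/7)^9) = 8235430/10083481

Let u_k denote P(reach 9 before 0 | start at k). Boundary: u_0 = 0, u_9 = 1. Recurrence: u_k = 7/10·u_{k+1} + 3/10·u_{k-1} for 1 ≤ k ≤ 8. Try u_k = A + B·r^k with r = q/p = (3/10)/(7/10) = 3/7. Substitution satisfies the recurrence; boundary conditions give:
  u_k = (1 − r^k) / (1 − r^N) = (1 − (3/7)^2) / (1 − (3/7)^9) = 8235430/10083481.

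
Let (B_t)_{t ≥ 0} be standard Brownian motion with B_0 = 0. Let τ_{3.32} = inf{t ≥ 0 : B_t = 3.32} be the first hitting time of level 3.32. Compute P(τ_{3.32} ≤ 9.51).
P(τ_{3.32} ≤ 9.51) = 2(1 − Φ(3.32/√9.51)) = 2(1 − Φ(1.0766)) ≈ 0.2817

By the reflection principle for standard BM, P(τ_b ≤ t) = 2 · P(B_t ≥ b). Since B_t ~ N(0, t), P(B_t ≥ 3.32) = 1 − Φ(3.32/√t) = 1 − Φ(3.32/√9.51) = 1 − Φ(1.0766) ≈ 0.14083. Doubling: P(τ_{3.32} ≤ 9.51) ≈ 2 · 0.14083 = 0.28166 ≈ 0.2817.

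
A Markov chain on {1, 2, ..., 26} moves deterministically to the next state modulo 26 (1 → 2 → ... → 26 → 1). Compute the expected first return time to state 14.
E[T_14 | X_0 = 14] = 26

The chain cycles deterministically, so starting at state 14 it returns in exactly 26 steps. Equivalently, the stationary distribution is uniform π_j = 1/26 for every state j, so by Kac's formula E[T_14] = 1/π_14 = 26.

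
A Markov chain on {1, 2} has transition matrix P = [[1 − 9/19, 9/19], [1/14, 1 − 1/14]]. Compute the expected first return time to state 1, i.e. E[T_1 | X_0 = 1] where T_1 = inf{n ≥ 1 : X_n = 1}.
E[T_1 | X_0 = 1] = 1/π_1 = 145/19

For an irreducible recurrent Markov chain with stationary distribution π, E[T_i | X_0 = i] = 1/π_i (Kac's formula). Here π_1 = (1/14)/(9/19 + 1/14) = (1/14)/(145/266) = 19/145, so E[T_1 | X_0 = 1] = 1/π_1 = (9/19 + 1/14)/(1/14) = (145/266)/(1/14) = 145/19.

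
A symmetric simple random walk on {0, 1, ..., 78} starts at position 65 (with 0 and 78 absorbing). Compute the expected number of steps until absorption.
E[τ | X_0 = 65] = 845

Let v_k = E[τ | X_0 = k]. Boundary: v_0 = v_78 = 0. Recurrence: v_k = 1 + (v_{k-1} + v_{k+1})/2 for 1 ≤ k ≤ 77. The particular solution to v_k − (v_{k-1} + v_{k+1})/2 = 1 is v_k = −k^2. Adding homogeneous solution A + B k and matching boundaries gives v_k = k (78 − k). Substituting k = 65: v_65 = 65 · 13 = 845.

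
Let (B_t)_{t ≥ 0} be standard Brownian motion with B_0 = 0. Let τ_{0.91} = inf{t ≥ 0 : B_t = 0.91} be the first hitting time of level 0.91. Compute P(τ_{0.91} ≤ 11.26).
P(τ_{0.91} ≤ 11.26) = 2(1 − Φ(0.91/√11.26)) = 2(1 − Φ(0.2712)) ≈ 0.7862

By the reflection principle for standard BM, P(τ_b ≤ t) = 2 · P(B_t ≥ b). Since B_t ~ N(0, t), P(B_t ≥ 0.91) = 1 − Φ(0.91/√t) = 1 − Φ(0.91/√11.26) = 1 − Φ(0.2712) ≈ 0.39312. Doubling: P(τ_{0.91} ≤ 11.26) ≈ 2 · 0.39312 = 0.78624 ≈ 0.7862.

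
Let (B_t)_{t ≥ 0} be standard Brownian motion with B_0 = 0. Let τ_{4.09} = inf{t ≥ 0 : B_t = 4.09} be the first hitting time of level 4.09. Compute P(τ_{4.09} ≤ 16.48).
P(τ_{4.09} ≤ 16.48) = 2(1 − Φ(4.09/√16.48)) = 2(1 − Φ(1.0075)) ≈ 0.3137

By the reflection principle for standard BM, P(τ_b ≤ t) = 2 · P(B_t ≥ b). Since B_t ~ N(0, t), P(B_t ≥ 4.09) = 1 − Φ(4.09/√t) = 1 − Φ(4.09/√16.48) = 1 − Φ(1.0075) ≈ 0.15685. Doubling: P(τ_{4.09} ≤ 16.48) ≈ 2 · 0.15685 = 0.31370 ≈ 0.3137.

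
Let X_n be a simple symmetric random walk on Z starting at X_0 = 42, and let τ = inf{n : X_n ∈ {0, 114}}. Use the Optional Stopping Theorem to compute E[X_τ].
E[X_τ] = 42

X_n is a martingale and τ is a bounded-mean stopping time (indeed τ is finite a.s. with bounded expectation since the walk is in a bounded region). By the OST, E[X_τ] = E[X_0] = 42. Equivalently: E[X_τ] = 114 · P(hit 114 first) + 0 · P(hit 0 first) = 114 · (42/114) = 42.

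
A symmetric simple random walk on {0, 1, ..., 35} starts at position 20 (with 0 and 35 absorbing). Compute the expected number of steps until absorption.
E[τ | X_0 = 20] = 300

Let v_k = E[τ | X_0 = k]. Boundary: v_0 = v_35 = 0. Recurrence: v_k = 1 + (v_{k-1} + v_{k+1})/2 for 1 ≤ k ≤ 34. The particular solution to v_k − (v_{k-1} + v_{k+1})/2 = 1 is v_k = −k^2. Adding homogeneous solution A + B k and matching boundaries gives v_k = k (35 − k). Substituting k = 20: v_20 = 20 · 15 = 300.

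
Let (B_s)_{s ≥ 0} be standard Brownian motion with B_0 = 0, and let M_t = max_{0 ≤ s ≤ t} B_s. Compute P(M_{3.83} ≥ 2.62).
P(M_{3.83} ≥ 2.62) = 2·P(B_{3.83} ≥ 2.62) = 2(1 − Φ(2.62/√3.83)) ≈ 0.1806

By the reflection principle for Brownian motion, P(M_t ≥ a) = 2 · P(B_t ≥ a) for a ≥ 0. Since B_t ~ N(0, t), P(B_t ≥ 2.62) = 1 − Φ(2.62/√t) = 1 − Φ(2.62/√3.83) = 1 − Φ(1.3388). So
  P(M_{3.83} ≥ 2.62) = 2(1 − Φ(1.3388)) ≈ 0.1806.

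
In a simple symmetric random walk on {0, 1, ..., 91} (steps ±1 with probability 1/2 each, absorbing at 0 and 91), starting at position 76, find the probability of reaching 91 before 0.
P(hit 91 before 0) = 76/91

Let u_k = P(hit 91 before 0 | start at k). Then u_0 = 0, u_91 = 1, and u_k = u_{k-1}/2 + u_{k+1}/2 for 1 ≤ k ≤ 90. This harmonic recurrence is solved by u_k = k/91, giving u_76 = 76/91.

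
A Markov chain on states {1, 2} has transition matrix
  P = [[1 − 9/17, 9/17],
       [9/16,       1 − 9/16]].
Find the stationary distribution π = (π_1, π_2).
π_1 = 17/33, π_2 = 16/33

Solve πP = π with π_1 + π_2 = 1. From πP = π: π_1 · (1 − 9/17) + π_2 · 9/16 = π_1 ⇒ π_2 · 9/16 = π_1 · 9/17 ⇒ π_2/π_1 = (9/17)/(9/16) = 16/17. Together with π_1 + π_2 = 1:
  π_1 = (9/16)/(9/17 + 9/16) = (9/16)/(297/272) = 17/33,
  π_2 = (9/17)/(9/17 + 9/16) = (9/17)/(297/272) = 16/33.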